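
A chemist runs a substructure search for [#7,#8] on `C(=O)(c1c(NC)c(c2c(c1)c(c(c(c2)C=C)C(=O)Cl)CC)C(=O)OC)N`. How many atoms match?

6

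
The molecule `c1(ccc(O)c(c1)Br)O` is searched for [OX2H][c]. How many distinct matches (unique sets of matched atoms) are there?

2

[OX2H][c] is the SMARTS for a phenol: a hydroxyl oxygen attached to an aromatic carbon.
The molecule carries 2 separate instances of a hydroxyl group (-OH) meeting every constraint; each maps to a distinct set of atoms, giving 2 matches.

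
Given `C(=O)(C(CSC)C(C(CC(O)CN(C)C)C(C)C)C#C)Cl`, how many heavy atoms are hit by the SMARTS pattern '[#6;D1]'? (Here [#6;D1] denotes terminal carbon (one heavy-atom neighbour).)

The query [#6;D1] means: carbon bonded to exactly one heavy atom.
Check the 21 heavy atoms by environment: 4× C (D2) → no; 6× C (D3) → no; 2× O (D1) → no; 6× C (D1) → match; 1× N (D3) → no; 1× S (D2) → no; 1× Cl (D1) → no.
That gives 6 matching atoms.

6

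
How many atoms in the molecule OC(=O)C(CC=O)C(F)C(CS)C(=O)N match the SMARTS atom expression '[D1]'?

Check the 15 heavy atoms by environment: 3× C (D2) → no; 5× C (D3) → no; 4× O (D1) → match; 1× F (D1) → match; 1× N (D1) → match; 1× S (D1) → match.
Summing the matching environments: 4 + 1 + 1 + 1 = 7 matching atoms.

7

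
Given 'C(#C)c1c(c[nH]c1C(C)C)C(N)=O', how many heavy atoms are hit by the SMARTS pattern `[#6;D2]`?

2

Check the 13 heavy atoms by environment: 1× n (aromatic, D2) → no; 3× c (aromatic, D3) → no; 1× c (aromatic, D2) → match; 1× C (D2) → match; 3× C (D1) → no; 2× C (D3) → no; 1× O (D1) → no; 1× N (D1) → no.
Summing the matching environments: 1 + 1 = 2 matching atoms.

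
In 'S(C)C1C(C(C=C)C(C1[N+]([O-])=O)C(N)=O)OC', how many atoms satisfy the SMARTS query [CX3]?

3

The query [CX3] means: C with X3: aliphatic carbon with exactly 3 total connections.
Check the 17 heavy atoms by environment: 7× C (X4) → no; 3× C (X3) → match; 2× O (X1) → no; 1× N (X3) → no; 1× O (X2) → no; 1× S (X2) → no; 1× N (charge +1, X3) → no; 1× O (charge -1, X1) → no.
That gives 3 matching atoms.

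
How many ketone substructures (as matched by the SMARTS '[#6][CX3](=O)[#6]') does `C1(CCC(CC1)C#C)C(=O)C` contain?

1

[#6][CX3](=O)[#6] is the SMARTS for a ketone: a carbonyl carbon (no H) flanked by two carbons.
Exactly one fragment in the molecule meets all constraints, giving 1 match.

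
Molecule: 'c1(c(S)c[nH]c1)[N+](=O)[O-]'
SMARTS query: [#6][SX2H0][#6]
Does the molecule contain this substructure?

No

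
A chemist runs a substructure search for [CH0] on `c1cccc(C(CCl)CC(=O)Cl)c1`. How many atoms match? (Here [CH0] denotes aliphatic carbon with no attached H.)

1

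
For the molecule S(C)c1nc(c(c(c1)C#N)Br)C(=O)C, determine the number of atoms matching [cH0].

4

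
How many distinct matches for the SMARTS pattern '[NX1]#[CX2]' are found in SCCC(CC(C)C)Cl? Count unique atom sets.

0

[NX1]#[CX2] is the SMARTS for a nitrile: a nitrogen triple-bonded to a two-connected carbon.
No fragment in the molecule satisfies every constraint, giving 0 matches.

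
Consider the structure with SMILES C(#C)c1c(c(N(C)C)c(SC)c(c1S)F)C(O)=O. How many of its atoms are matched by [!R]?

12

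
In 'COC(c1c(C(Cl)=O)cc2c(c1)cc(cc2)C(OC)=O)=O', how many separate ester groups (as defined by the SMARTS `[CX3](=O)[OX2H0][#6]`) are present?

2

[CX3](=O)[OX2H0][#6] is the SMARTS for an ester: a carbonyl carbon bonded to an oxygen that is itself bonded to carbon (no H on that O).
The molecule carries 2 separate instances of a methyl-ester group (-C(=O)OCH3) meeting every constraint; each maps to a distinct set of atoms, giving 2 matches.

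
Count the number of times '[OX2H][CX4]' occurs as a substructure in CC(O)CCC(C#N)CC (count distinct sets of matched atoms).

[OX2H][CX4] is the SMARTS for an aliphatic alcohol: a hydroxyl oxygen bound to an sp3 (X4) carbon.
Exactly one fragment in the molecule meets all constraints, giving 1 match.

1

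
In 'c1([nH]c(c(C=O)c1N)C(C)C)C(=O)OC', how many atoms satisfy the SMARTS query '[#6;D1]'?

The query [#6;D1] means: carbon bonded to exactly one heavy atom.
Check the 15 heavy atoms by environment: 1× n (aromatic, D2) → no; 4× c (aromatic, D3) → no; 2× C (D3) → no; 2× O (D1) → no; 1× O (D2) → no; 3× C (D1) → match; 1× N (D1) → no; 1× C (D2) → no.
That gives 3 matching atoms.

3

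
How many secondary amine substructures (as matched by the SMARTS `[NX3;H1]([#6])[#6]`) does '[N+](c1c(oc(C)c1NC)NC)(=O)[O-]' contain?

[NX3;H1]([#6])[#6] is the SMARTS for a secondary amine: a trivalent nitrogen with one H, bonded to two carbons.
The molecule carries 2 separate instances of an N-methylamino group (-NHCH3) meeting every constraint; each maps to a distinct set of atoms, giving 2 matches.

2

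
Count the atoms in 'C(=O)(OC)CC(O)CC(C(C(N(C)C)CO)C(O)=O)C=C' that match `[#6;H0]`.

2

The query [#6;H0] means: any carbon with no attached hydrogen.
Check the 21 heavy atoms by environment: 4× C (H2) → no; 5× C (H1) → no; 2× C (H0) → match; 3× O (H0) → no; 3× C (H3) → no; 3× O (H1) → no; 1× N (H0) → no.
That gives 2 matching atoms.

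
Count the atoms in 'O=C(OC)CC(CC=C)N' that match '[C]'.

7

The query [C] means: uppercase C matches aliphatic (non-aromatic) carbon only.
Check the 10 heavy atoms by environment: 7× C → match; 2× O → no; 1× N → no.
That gives 7 matching atoms.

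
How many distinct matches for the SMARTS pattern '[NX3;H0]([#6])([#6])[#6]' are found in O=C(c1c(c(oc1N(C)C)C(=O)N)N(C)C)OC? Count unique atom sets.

[NX3;H0]([#6])([#6])[#6] is the SMARTS for a tertiary amine: a trivalent nitrogen with no H, bonded to three carbons.
The molecule carries 2 separate instances of a dimethylamino group (-N(CH3)2) meeting every constraint; each maps to a distinct set of atoms, giving 2 matches.

2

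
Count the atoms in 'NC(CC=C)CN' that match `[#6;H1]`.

2

The query [#6;H1] means: any carbon bearing exactly one hydrogen.
Check the 7 heavy atoms by environment: 3× C (H2) → no; 2× C (H1) → match; 2× N (H2) → no.
That gives 2 matching atoms.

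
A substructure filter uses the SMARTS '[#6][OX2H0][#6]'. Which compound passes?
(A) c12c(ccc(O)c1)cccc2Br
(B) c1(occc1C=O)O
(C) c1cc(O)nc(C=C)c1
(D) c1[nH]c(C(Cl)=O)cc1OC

D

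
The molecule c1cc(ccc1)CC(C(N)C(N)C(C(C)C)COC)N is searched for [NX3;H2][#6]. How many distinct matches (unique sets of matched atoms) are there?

3

[NX3;H2][#6] is the SMARTS for a primary amine: a trivalent nitrogen with two H attached to carbon.
The molecule carries 3 separate instances of a primary amino group (-NH2) meeting every constraint; each maps to a distinct set of atoms, giving 3 matches.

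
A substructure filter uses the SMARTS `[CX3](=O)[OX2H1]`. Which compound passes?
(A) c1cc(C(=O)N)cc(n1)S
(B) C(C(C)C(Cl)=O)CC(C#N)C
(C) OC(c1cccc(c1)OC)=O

C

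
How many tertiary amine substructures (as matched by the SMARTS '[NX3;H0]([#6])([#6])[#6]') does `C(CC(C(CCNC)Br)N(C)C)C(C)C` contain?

1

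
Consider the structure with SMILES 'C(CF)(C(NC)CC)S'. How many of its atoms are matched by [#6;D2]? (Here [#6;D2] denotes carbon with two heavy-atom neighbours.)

Check the 9 heavy atoms by environment: 2× C (D1) → no; 2× C (D2) → match; 2× C (D3) → no; 1× N (D2) → no; 1× F (D1) → no; 1× S (D1) → no.
That gives 2 matching atoms.

2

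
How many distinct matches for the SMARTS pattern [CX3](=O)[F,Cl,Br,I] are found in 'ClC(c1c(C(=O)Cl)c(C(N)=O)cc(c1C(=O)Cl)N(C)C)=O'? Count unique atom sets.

[CX3](=O)[F,Cl,Br,I] is the SMARTS for an acyl halide: a carbonyl carbon bonded to a halogen.
The molecule carries 3 separate instances of an acyl chloride (-C(=O)Cl) meeting every constraint; each maps to a distinct set of atoms, giving 3 matches.

3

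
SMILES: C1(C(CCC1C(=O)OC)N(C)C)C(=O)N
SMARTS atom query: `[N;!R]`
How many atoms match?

2

The query [N;!R] means: aliphatic nitrogen not in a ring.
Check the 15 heavy atoms by environment: 5× C (in 5-ring) → no; 5× C (acyclic) → no; 3× O (acyclic) → no; 2× N (acyclic) → match.
That gives 2 matching atoms.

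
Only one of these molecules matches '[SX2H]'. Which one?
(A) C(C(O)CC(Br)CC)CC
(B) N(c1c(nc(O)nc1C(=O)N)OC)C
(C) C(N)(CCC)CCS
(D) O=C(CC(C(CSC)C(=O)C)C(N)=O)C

C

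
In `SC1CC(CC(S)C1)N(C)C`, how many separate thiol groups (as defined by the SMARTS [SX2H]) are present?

2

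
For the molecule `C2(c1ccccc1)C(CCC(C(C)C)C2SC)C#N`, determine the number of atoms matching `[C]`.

11

Check the 19 heavy atoms by environment: 11× C → match; 6× c (aromatic) → no; 1× S → no; 1× N → no.
That gives 11 matching atoms.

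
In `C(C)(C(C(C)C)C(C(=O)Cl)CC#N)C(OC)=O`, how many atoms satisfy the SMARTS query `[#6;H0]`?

The query [#6;H0] means: any carbon with no attached hydrogen.
Check the 17 heavy atoms by environment: 1× C (H2) → no; 4× C (H1) → no; 4× C (H3) → no; 3× C (H0) → match; 1× N (H0) → no; 3× O (H0) → no; 1× Cl (H0) → no.
That gives 3 matching atoms.

3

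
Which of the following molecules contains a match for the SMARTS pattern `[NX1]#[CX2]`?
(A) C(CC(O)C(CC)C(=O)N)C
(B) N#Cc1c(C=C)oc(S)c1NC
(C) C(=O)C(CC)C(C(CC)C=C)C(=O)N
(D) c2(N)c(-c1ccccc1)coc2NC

B

[NX1]#[CX2] describes a nitrogen triple-bonded to a two-connected carbon (a nitrile).
(A) has a primary amide (-C(=O)NH2) but the nitrogen is NX3, not NX1.
(B) contains a nitrile (-C#N), which satisfies every atom and bond constraint.
(C) has a primary amide (-C(=O)NH2) but the nitrogen is NX3, not NX1.
(D) has a primary amino group (-NH2) but the nitrogen is NX3 (three connections), not NX1 triple-bonded.
So the answer is (B).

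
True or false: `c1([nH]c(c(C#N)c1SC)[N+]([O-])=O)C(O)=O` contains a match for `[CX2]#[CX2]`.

False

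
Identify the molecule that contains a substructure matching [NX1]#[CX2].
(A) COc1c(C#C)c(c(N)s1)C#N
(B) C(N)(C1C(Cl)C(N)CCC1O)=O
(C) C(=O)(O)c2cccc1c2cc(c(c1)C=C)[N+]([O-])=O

A

[NX1]#[CX2] describes a nitrogen triple-bonded to a two-connected carbon (a nitrile).
(A) contains a nitrile (-C#N), which satisfies every atom and bond constraint.
(B) has a primary amide (-C(=O)NH2) but the nitrogen is NX3, not NX1.
(C) has a nitro group (-[N+](=O)[O-]) but there is no C#N triple bond.
So the answer is (A).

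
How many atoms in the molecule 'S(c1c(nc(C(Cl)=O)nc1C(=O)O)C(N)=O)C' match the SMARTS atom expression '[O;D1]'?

The query [O;D1] means: aliphatic oxygen bonded to exactly one heavy atom.
Check the 17 heavy atoms by environment: 2× n (aromatic, D2) → no; 4× c (aromatic, D3) → no; 3× C (D3) → no; 4× O (D1) → match; 1× N (D1) → no; 1× S (D2) → no; 1× C (D1) → no; 1× Cl (D1) → no.
That gives 4 matching atoms.

4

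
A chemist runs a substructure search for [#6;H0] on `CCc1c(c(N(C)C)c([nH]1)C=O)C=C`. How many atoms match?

Check the 14 heavy atoms by environment: 1× n (aromatic, H1) → no; 4× c (aromatic, H0) → match; 1× N (H0) → no; 3× C (H3) → no; 2× C (H1) → no; 2× C (H2) → no; 1× O (H0) → no.
That gives 4 matching atoms.

4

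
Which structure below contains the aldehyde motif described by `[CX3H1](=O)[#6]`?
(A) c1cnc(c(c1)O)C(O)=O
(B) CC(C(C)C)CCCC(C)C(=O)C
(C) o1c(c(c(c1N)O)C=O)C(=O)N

[CX3H1](=O)[#6] describes an sp2 carbon with one H, double-bonded to O and single-bonded to carbon (an aldehyde).
(A) has a carboxylic acid group (-C(=O)OH) but the carbonyl carbon has H0 and is bonded to O, not H1.
(B) has an acetyl/ketone group (-C(=O)CH3) but the carbonyl carbon has H0 (two carbon neighbours), not H1.
(C) contains an aldehyde (-CHO), which satisfies every atom and bond constraint.
So the answer is (C).

C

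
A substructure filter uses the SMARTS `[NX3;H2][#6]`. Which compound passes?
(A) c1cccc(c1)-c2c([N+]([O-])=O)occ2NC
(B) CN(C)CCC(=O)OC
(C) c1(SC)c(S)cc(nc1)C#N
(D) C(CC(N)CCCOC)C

D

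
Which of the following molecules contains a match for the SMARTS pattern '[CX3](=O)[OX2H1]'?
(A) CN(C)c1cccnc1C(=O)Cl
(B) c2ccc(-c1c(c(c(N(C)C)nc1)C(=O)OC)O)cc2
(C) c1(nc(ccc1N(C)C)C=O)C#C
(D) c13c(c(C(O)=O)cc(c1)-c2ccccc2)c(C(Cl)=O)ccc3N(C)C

D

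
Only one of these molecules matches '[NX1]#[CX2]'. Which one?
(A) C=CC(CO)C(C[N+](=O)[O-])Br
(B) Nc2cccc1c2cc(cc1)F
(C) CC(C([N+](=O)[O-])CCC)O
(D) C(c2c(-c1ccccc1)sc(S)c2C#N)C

D

[NX1]#[CX2] describes a nitrogen triple-bonded to a two-connected carbon (a nitrile).
(A) has a nitro group (-[N+](=O)[O-]) but there is no C#N triple bond.
(B) has a primary amino group (-NH2) but the nitrogen is NX3 (three connections), not NX1 triple-bonded.
(C) has a nitro group (-[N+](=O)[O-]) but there is no C#N triple bond.
(D) contains a nitrile (-C#N), which satisfies every atom and bond constraint.
So the answer is (D).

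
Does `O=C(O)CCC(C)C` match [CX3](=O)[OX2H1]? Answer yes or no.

The pattern [CX3](=O)[OX2H1] describes an sp2 carbon double-bonded to O and single-bonded to an -OH oxygen — a carboxylic acid.
The molecule carries a carboxylic acid group (-C(=O)OH), whose atoms satisfy every constraint of the query, so the pattern matches.

Yes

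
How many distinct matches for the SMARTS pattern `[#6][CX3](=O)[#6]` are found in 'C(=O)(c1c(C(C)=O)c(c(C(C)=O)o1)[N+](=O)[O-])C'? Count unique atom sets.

3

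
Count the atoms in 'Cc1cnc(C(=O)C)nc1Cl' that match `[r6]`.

6

Check the 11 heavy atoms by environment: 2× n (aromatic, in 6-ring) → match; 4× c (aromatic, in 6-ring) → match; 3× C (acyclic) → no; 1× O (acyclic) → no; 1× Cl (acyclic) → no.
Summing the matching environments: 2 + 4 = 6 matching atoms.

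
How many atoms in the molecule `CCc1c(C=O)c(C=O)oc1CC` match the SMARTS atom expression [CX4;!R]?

4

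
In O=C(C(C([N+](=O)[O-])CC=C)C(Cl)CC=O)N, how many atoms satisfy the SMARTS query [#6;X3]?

Check the 16 heavy atoms by environment: 5× C (X4) → no; 4× C (X3) → match; 1× N (charge +1, X3) → no; 1× O (charge -1, X1) → no; 3× O (X1) → no; 1× Cl (X1) → no; 1× N (X3) → no.
That gives 4 matching atoms.

4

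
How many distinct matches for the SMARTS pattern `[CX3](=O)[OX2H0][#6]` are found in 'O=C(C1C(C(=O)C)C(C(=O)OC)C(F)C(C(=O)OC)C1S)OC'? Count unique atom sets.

[CX3](=O)[OX2H0][#6] is the SMARTS for an ester: a carbonyl carbon bonded to an oxygen that is itself bonded to carbon (no H on that O).
The molecule carries 3 separate instances of a methyl-ester group (-C(=O)OCH3) meeting every constraint; each maps to a distinct set of atoms, giving 3 matches.

3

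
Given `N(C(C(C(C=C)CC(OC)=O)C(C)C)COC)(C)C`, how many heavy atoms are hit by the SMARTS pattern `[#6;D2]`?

3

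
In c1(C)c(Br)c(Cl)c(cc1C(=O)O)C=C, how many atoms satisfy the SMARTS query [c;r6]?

Check the 14 heavy atoms by environment: 6× c (aromatic, in 6-ring) → match; 1× Br (acyclic) → no; 1× Cl (acyclic) → no; 4× C (acyclic) → no; 2× O (acyclic) → no.
That gives 6 matching atoms.

6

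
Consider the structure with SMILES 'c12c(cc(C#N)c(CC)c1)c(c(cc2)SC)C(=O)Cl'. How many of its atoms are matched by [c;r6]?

10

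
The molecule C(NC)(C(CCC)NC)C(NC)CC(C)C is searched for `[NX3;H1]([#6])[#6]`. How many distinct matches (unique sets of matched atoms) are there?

[NX3;H1]([#6])[#6] is the SMARTS for a secondary amine: a trivalent nitrogen with one H, bonded to two carbons.
The molecule carries 3 separate instances of an N-methylamino group (-NHCH3) meeting every constraint; each maps to a distinct set of atoms, giving 3 matches.

3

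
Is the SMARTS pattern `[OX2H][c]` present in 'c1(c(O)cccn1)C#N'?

Yes

The pattern [OX2H][c] describes a hydroxyl oxygen attached to an aromatic carbon — a phenol.
The molecule carries a hydroxyl group (-OH), whose atoms satisfy every constraint of the query, so the pattern matches.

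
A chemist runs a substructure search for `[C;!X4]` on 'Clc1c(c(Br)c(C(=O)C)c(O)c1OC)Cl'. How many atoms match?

The query [C;!X4] means: aliphatic carbon that does not have four total connections.
Check the 15 heavy atoms by environment: 6× c (aromatic, X3) → no; 2× O (X2) → no; 1× Br (X1) → no; 2× Cl (X1) → no; 2× C (X4) → no; 1× C (X3) → match; 1× O (X1) → no.
That gives 1 matching atom.

1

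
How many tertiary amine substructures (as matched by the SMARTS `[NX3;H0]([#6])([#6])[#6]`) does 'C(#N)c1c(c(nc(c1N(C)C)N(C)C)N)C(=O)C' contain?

2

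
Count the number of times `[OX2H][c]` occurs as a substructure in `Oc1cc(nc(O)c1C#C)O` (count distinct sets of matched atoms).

[OX2H][c] is the SMARTS for a phenol: a hydroxyl oxygen attached to an aromatic carbon.
The molecule carries 3 separate instances of a hydroxyl group (-OH) meeting every constraint; each maps to a distinct set of atoms, giving 3 matches.

3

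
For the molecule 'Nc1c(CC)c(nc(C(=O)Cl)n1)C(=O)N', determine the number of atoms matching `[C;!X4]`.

The query [C;!X4] means: aliphatic carbon that does not have four total connections.
Check the 15 heavy atoms by environment: 2× n (aromatic, X2) → no; 4× c (aromatic, X3) → no; 2× C (X3) → match; 2× O (X1) → no; 1× Cl (X1) → no; 2× N (X3) → no; 2× C (X4) → no.
That gives 2 matching atoms.

2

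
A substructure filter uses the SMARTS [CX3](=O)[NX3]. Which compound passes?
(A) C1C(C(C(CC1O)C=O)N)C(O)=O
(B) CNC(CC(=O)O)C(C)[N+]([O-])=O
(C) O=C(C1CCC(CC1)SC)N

[CX3](=O)[NX3] describes a carbonyl carbon bonded to a trivalent nitrogen (an amide).
(A) has a primary amino group (-NH2) but the -NH2 is not attached to a carbonyl carbon.
(B) has a carboxylic acid group (-C(=O)OH) but the carbonyl is bonded to O, not to an NX3 nitrogen.
(C) contains a primary amide (-C(=O)NH2), which satisfies every atom and bond constraint.
So the answer is (C).

C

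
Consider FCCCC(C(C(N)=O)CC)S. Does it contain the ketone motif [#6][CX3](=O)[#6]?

No

The pattern [#6][CX3](=O)[#6] describes a carbonyl carbon (no H) flanked by two carbons — a ketone.
The closest candidate here is a primary amide (-C(=O)NH2), but one neighbour of the carbonyl carbon is N, not C. No other fragment satisfies the full query, so there is no match.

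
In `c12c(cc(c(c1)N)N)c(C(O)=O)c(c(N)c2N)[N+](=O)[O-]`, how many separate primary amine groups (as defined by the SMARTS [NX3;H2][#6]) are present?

4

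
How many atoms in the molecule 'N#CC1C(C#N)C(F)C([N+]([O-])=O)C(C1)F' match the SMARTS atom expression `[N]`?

3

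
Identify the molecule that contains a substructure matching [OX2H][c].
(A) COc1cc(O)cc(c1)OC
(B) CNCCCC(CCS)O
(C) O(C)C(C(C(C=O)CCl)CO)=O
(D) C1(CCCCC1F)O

A

[OX2H][c] describes a hydroxyl oxygen attached to an aromatic carbon (a phenol).
(A) contains a hydroxyl group (-OH), which satisfies every atom and bond constraint.
(B) has a hydroxyl group (-OH) but the -OH is on an aliphatic carbon, not an aromatic c.
(C) has a hydroxyl group (-OH) but the -OH is on an aliphatic carbon, not an aromatic c.
(D) has a hydroxyl group (-OH) but the -OH is on an aliphatic carbon, not an aromatic c.
So the answer is (A).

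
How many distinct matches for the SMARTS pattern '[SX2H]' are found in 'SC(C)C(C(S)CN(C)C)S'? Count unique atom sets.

3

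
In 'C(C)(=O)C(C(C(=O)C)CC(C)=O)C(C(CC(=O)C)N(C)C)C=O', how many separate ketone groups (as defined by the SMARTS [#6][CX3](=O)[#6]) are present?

4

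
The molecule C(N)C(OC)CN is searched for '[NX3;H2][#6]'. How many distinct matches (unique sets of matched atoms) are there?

2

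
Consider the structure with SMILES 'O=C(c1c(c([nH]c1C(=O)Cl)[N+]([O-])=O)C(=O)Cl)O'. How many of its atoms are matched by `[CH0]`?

3

The query [CH0] means: aliphatic carbon with no attached hydrogen.
Check the 17 heavy atoms by environment: 1× n (aromatic, H1) → no; 4× c (aromatic, H0) → no; 3× C (H0) → match; 4× O (H0) → no; 2× Cl (H0) → no; 1× N (charge +1, H0) → no; 1× O (charge -1, H0) → no; 1× O (H1) → no.
That gives 3 matching atoms.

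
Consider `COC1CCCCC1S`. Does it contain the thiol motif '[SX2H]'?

The pattern [SX2H] describes an aliphatic sulfur with two connections, one being H — a thiol.
The molecule carries a thiol (-SH), whose atoms satisfy every constraint of the query, so the pattern matches.

Yes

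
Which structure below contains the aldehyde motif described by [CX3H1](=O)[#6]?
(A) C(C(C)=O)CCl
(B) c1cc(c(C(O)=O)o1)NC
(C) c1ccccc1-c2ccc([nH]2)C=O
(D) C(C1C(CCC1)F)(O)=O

C

[CX3H1](=O)[#6] describes an sp2 carbon with one H, double-bonded to O and single-bonded to carbon (an aldehyde).
(A) has an acetyl/ketone group (-C(=O)CH3) but the carbonyl carbon has H0 (two carbon neighbours), not H1.
(B) has a carboxylic acid group (-C(=O)OH) but the carbonyl carbon has H0 and is bonded to O, not H1.
(C) contains an aldehyde (-CHO), which satisfies every atom and bond constraint.
(D) has a carboxylic acid group (-C(=O)OH) but the carbonyl carbon has H0 and is bonded to O, not H1.
So the answer is (C).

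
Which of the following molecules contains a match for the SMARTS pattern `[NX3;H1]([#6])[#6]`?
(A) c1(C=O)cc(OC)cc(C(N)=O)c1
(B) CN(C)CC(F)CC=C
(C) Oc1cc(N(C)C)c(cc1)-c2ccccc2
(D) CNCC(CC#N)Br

D

[NX3;H1]([#6])[#6] describes a trivalent nitrogen with one H, bonded to two carbons (a secondary amine).
(A) has a primary amide (-C(=O)NH2) but the -C(=O)NH2 nitrogen has H2, not H1.
(B) has a dimethylamino group (-N(CH3)2) but the nitrogen has H0, not H1.
(C) has a dimethylamino group (-N(CH3)2) but the nitrogen has H0, not H1.
(D) contains an N-methylamino group (-NHCH3), which satisfies every atom and bond constraint.
So the answer is (D).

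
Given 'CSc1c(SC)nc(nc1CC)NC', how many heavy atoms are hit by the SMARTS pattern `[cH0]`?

4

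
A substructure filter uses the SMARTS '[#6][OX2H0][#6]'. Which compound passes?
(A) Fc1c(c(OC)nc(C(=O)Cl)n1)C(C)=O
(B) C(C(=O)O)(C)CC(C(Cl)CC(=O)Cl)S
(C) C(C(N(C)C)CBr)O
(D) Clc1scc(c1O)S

A

[#6][OX2H0][#6] describes an aliphatic oxygen bridging two carbons with no H on the oxygen (an ether).
(A) contains a methoxy ether (-OCH3), which satisfies every atom and bond constraint.
(B) has a carboxylic acid group (-C(=O)OH) but the -OH oxygen has H1; the =O is OX1, not OX2.
(C) has a hydroxyl group (-OH) but the oxygen has H1, not H0 bridging two carbons.
(D) has a hydroxyl group (-OH) but the oxygen has H1, not H0 bridging two carbons.
So the answer is (A).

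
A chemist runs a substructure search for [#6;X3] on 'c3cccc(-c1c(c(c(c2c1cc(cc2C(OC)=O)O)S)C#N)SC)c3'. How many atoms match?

17

The query [#6;X3] means: any carbon (aromatic or not) with three total connections.
Check the 26 heavy atoms by environment: 16× c (aromatic, X3) → match; 2× S (X2) → no; 2× C (X4) → no; 1× C (X2) → no; 1× N (X1) → no; 1× C (X3) → match; 1× O (X1) → no; 2× O (X2) → no.
Summing the matching environments: 16 + 1 = 17 matching atoms.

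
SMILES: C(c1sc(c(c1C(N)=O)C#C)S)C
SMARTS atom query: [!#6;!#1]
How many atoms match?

4

The query [!#6;!#1] means: not carbon and not hydrogen — any heteroatom.
Check the 13 heavy atoms by environment: 1× s (aromatic) → match; 4× c (aromatic) → no; 5× C → no; 1× O → match; 1× N → match; 1× S → match.
Summing the matching environments: 1 + 1 + 1 + 1 = 4 matching atoms.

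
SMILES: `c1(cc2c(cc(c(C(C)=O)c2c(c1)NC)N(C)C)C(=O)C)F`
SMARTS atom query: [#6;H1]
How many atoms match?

3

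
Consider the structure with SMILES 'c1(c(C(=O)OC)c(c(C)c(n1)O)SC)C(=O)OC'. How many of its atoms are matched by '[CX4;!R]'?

4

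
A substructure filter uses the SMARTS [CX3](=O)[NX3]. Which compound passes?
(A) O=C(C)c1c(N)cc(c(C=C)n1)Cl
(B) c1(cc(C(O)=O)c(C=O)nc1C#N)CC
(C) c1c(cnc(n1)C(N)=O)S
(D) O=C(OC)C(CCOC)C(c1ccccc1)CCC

[CX3](=O)[NX3] describes a carbonyl carbon bonded to a trivalent nitrogen (an amide).
(A) has a primary amino group (-NH2) but the -NH2 is not attached to a carbonyl carbon.
(B) has a nitrile (-C#N) but the nitrile N is NX1 (triple-bonded), not NX3.
(C) contains a primary amide (-C(=O)NH2), which satisfies every atom and bond constraint.
(D) has a methyl-ester group (-C(=O)OCH3) but the carbonyl is bonded to O, not to an NX3 nitrogen.
So the answer is (C).

C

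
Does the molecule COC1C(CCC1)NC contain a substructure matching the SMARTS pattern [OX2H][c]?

The pattern [OX2H][c] describes a hydroxyl oxygen attached to an aromatic carbon — a phenol.
The closest candidate here is a methoxy ether (-OCH3), but the oxygen has H0, not H1. No other fragment satisfies the full query, so there is no match.

No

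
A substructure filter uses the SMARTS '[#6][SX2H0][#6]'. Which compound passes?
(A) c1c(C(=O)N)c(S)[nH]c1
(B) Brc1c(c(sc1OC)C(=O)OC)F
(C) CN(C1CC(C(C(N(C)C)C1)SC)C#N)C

[#6][SX2H0][#6] describes an aliphatic sulfur bridging two carbons with no H on the sulfur (a thioether).
(A) has a thiol (-SH) but the sulfur has H1, not H0 bridging two carbons.
(B) has a methoxy ether (-OCH3) but the bridging atom is O, not S.
(C) contains a methylthio ether (-SCH3), which satisfies every atom and bond constraint.
So the answer is (C).

C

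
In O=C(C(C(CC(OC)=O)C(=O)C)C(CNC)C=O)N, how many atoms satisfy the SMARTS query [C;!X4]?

4

Check the 19 heavy atoms by environment: 8× C (X4) → no; 4× C (X3) → match; 4× O (X1) → no; 1× O (X2) → no; 2× N (X3) → no.
That gives 4 matching atoms.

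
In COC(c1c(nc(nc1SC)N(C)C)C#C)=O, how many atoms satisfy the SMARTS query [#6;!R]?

The query [#6;!R] means: carbon not in any ring.
Check the 17 heavy atoms by environment: 2× n (aromatic, in 6-ring) → no; 4× c (aromatic, in 6-ring) → no; 1× S (acyclic) → no; 7× C (acyclic) → match; 2× O (acyclic) → no; 1× N (acyclic) → no.
That gives 7 matching atoms.

7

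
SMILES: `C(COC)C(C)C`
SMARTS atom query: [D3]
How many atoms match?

Check the 7 heavy atoms by environment: 2× C (D2) → no; 1× C (D3) → match; 3× C (D1) → no; 1× O (D2) → no.
That gives 1 matching atom.

1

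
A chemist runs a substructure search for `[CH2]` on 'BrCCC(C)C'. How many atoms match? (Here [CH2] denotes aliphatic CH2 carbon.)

2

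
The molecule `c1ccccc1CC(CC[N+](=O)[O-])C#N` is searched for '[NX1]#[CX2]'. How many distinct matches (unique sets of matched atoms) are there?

1

[NX1]#[CX2] is the SMARTS for a nitrile: a nitrogen triple-bonded to a two-connected carbon.
Exactly one fragment in the molecule meets all constraints, giving 1 match.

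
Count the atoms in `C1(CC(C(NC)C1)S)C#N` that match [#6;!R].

The query [#6;!R] means: carbon not in any ring.
Check the 10 heavy atoms by environment: 5× C (in 5-ring) → no; 2× N (acyclic) → no; 2× C (acyclic) → match; 1× S (acyclic) → no.
That gives 2 matching atoms.

2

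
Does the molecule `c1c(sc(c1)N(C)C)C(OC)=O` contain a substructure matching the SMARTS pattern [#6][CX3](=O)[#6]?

No

The pattern [#6][CX3](=O)[#6] describes a carbonyl carbon (no H) flanked by two carbons — a ketone.
The closest candidate here is a methyl-ester group (-C(=O)OCH3), but one neighbour of the carbonyl carbon is O, not C. No other fragment satisfies the full query, so there is no match.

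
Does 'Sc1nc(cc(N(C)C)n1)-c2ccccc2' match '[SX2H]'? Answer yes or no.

Yes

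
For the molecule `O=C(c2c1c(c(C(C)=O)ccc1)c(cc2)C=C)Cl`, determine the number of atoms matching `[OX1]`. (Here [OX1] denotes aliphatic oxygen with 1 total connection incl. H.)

2

Check the 18 heavy atoms by environment: 10× c (aromatic, X3) → no; 4× C (X3) → no; 2× O (X1) → match; 1× Cl (X1) → no; 1× C (X4) → no.
That gives 2 matching atoms.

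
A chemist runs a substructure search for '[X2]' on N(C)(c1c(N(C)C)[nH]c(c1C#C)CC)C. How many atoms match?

2

Check the 15 heavy atoms by environment: 1× n (aromatic, X3) → no; 4× c (aromatic, X3) → no; 2× N (X3) → no; 6× C (X4) → no; 2× C (X2) → match.
That gives 2 matching atoms.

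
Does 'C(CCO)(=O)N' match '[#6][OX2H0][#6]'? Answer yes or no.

No

The pattern [#6][OX2H0][#6] describes an aliphatic oxygen bridging two carbons with no H on the oxygen — an ether.
The closest candidate here is a hydroxyl group (-OH), but the oxygen has H1, not H0 bridging two carbons. No other fragment satisfies the full query, so there is no match.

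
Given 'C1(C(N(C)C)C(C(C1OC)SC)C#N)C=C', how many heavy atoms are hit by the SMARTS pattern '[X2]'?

3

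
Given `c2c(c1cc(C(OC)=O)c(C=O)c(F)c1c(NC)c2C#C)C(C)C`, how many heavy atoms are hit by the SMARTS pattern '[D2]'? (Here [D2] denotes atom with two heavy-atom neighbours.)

The query [D2] means: atom with exactly two heavy-atom neighbours.
Check the 24 heavy atoms by environment: 8× c (aromatic, D3) → no; 2× c (aromatic, D2) → match; 1× N (D2) → match; 5× C (D1) → no; 1× F (D1) → no; 2× C (D3) → no; 2× O (D1) → no; 1× O (D2) → match; 2× C (D2) → match.
Summing the matching environments: 2 + 1 + 1 + 2 = 6 matching atoms.

6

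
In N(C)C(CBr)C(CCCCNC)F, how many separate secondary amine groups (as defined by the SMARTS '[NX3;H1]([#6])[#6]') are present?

2

[NX3;H1]([#6])[#6] is the SMARTS for a secondary amine: a trivalent nitrogen with one H, bonded to two carbons.
The molecule carries 2 separate instances of an N-methylamino group (-NHCH3) meeting every constraint; each maps to a distinct set of atoms, giving 2 matches.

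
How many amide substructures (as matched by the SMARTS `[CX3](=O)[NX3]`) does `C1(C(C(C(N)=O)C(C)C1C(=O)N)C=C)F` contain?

2

[CX3](=O)[NX3] is the SMARTS for an amide: a carbonyl carbon bonded to a trivalent nitrogen.
The molecule carries 2 separate instances of a primary amide (-C(=O)NH2) meeting every constraint; each maps to a distinct set of atoms, giving 2 matches.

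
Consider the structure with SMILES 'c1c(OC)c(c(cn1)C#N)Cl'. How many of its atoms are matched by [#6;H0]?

4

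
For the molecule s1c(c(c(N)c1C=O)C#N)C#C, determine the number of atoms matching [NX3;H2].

1

Check the 12 heavy atoms by environment: 1× s (aromatic, H0, X2) → no; 4× c (aromatic, H0, X3) → no; 1× C (H1, X3) → no; 1× O (H0, X1) → no; 1× N (H2, X3) → match; 2× C (H0, X2) → no; 1× N (H0, X1) → no; 1× C (H1, X2) → no.
That gives 1 matching atom.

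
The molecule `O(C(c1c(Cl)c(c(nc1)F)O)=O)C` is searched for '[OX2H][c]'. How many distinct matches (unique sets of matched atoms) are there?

[OX2H][c] is the SMARTS for a phenol: a hydroxyl oxygen attached to an aromatic carbon.
Exactly one fragment in the molecule meets all constraints, giving 1 match.

1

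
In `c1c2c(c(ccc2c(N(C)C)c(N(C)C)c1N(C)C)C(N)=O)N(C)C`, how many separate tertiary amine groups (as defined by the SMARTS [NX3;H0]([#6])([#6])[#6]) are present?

4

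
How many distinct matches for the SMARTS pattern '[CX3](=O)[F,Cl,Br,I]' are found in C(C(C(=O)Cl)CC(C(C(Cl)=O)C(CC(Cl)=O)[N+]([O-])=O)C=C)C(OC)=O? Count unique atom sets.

3

[CX3](=O)[F,Cl,Br,I] is the SMARTS for an acyl halide: a carbonyl carbon bonded to a halogen.
The molecule carries 3 separate instances of an acyl chloride (-C(=O)Cl) meeting every constraint; each maps to a distinct set of atoms, giving 3 matches.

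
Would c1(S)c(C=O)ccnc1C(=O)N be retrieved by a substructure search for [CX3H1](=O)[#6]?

Yes

The pattern [CX3H1](=O)[#6] describes an sp2 carbon with one H, double-bonded to O and single-bonded to carbon — an aldehyde.
The molecule carries an aldehyde (-CHO), whose atoms satisfy every constraint of the query, so the pattern matches.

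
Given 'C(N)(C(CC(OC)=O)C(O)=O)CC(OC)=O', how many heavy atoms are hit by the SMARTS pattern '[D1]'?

The query [D1] means: atom with exactly one heavy-atom neighbour (degree 1).
Check the 16 heavy atoms by environment: 2× C (D2) → no; 5× C (D3) → no; 4× O (D1) → match; 2× O (D2) → no; 2× C (D1) → match; 1× N (D1) → match.
Summing the matching environments: 4 + 2 + 1 = 7 matching atoms.

7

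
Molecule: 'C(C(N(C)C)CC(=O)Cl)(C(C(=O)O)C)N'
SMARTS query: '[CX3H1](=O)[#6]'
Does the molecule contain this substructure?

No

The pattern [CX3H1](=O)[#6] describes an sp2 carbon with one H, double-bonded to O and single-bonded to carbon — an aldehyde.
The closest candidate here is a carboxylic acid group (-C(=O)OH), but the carbonyl carbon has H0 and is bonded to O, not H1. No other fragment satisfies the full query, so there is no match.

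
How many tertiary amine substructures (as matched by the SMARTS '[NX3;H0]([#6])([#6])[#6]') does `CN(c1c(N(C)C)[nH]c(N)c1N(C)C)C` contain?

3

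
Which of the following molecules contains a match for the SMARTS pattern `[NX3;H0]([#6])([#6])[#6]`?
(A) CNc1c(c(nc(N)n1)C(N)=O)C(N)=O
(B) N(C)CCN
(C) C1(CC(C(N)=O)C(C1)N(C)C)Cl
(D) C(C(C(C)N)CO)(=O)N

C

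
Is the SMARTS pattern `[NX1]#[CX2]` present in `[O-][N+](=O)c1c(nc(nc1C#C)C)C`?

The pattern [NX1]#[CX2] describes a nitrogen triple-bonded to a two-connected carbon — a nitrile.
The closest candidate here is a nitro group (-[N+](=O)[O-]), but there is no C#N triple bond. No other fragment satisfies the full query, so there is no match.

No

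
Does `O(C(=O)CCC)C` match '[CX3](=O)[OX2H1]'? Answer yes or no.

The pattern [CX3](=O)[OX2H1] describes an sp2 carbon double-bonded to O and single-bonded to an -OH oxygen — a carboxylic acid.
The closest candidate here is a methyl-ester group (-C(=O)OCH3), but the singly-bonded O has no H (OX2H0, not OX2H1). No other fragment satisfies the full query, so there is no match.

No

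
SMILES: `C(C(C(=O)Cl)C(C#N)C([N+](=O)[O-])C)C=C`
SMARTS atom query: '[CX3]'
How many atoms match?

The query [CX3] means: C with X3: aliphatic carbon with exactly 3 total connections.
Check the 15 heavy atoms by environment: 5× C (X4) → no; 1× C (X2) → no; 1× N (X1) → no; 3× C (X3) → match; 1× N (charge +1, X3) → no; 1× O (charge -1, X1) → no; 2× O (X1) → no; 1× Cl (X1) → no.
That gives 3 matching atoms.

3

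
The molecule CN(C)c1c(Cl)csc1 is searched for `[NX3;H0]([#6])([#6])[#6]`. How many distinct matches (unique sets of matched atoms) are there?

1

[NX3;H0]([#6])([#6])[#6] is the SMARTS for a tertiary amine: a trivalent nitrogen with no H, bonded to three carbons.
Exactly one fragment in the molecule meets all constraints, giving 1 match.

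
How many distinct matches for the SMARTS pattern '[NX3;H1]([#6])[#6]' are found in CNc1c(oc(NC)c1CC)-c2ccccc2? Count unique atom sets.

2

[NX3;H1]([#6])[#6] is the SMARTS for a secondary amine: a trivalent nitrogen with one H, bonded to two carbons.
The molecule carries 2 separate instances of an N-methylamino group (-NHCH3) meeting every constraint; each maps to a distinct set of atoms, giving 2 matches.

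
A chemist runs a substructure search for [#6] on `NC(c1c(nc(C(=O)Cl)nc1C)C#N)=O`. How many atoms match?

The query [#6] means: #6 matches any atom with atomic number 6 (carbon, aromatic or aliphatic).
Check the 15 heavy atoms by environment: 2× n (aromatic) → no; 4× c (aromatic) → match; 4× C → match; 2× O → no; 1× Cl → no; 2× N → no.
Summing the matching environments: 4 + 4 = 8 matching atoms.

8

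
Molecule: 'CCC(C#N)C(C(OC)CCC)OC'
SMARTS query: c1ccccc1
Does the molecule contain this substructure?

No

The pattern c1ccccc1 describes six aromatic carbons in a ring — a benzene ring.
The closest candidate here is a methyl group (-CH3), but no six-membered all-carbon aromatic ring is present. No other fragment satisfies the full query, so there is no match.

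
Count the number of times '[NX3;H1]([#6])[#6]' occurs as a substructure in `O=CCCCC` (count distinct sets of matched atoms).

0

[NX3;H1]([#6])[#6] is the SMARTS for a secondary amine: a trivalent nitrogen with one H, bonded to two carbons.
No fragment in the molecule satisfies every constraint, giving 0 matches.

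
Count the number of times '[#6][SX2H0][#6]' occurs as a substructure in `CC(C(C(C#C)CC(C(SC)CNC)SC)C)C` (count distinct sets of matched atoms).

2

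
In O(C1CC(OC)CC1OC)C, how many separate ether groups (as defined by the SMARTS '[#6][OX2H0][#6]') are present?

[#6][OX2H0][#6] is the SMARTS for an ether: an aliphatic oxygen bridging two carbons with no H on the oxygen.
The molecule carries 3 separate instances of a methoxy ether (-OCH3) meeting every constraint; each maps to a distinct set of atoms, giving 3 matches.

3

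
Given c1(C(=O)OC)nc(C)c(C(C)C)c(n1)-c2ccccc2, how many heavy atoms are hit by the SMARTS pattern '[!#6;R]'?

2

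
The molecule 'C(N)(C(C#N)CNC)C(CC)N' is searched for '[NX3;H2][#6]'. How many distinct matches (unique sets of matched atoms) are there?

[NX3;H2][#6] is the SMARTS for a primary amine: a trivalent nitrogen with two H attached to carbon.
The molecule carries 2 separate instances of a primary amino group (-NH2) meeting every constraint; each maps to a distinct set of atoms, giving 2 matches.

2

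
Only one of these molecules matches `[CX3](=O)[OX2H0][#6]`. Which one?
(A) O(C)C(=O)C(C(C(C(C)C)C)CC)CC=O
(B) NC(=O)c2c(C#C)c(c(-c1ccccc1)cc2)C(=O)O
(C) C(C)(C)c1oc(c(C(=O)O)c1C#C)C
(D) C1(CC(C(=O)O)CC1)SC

A

[CX3](=O)[OX2H0][#6] describes a carbonyl carbon bonded to an oxygen that is itself bonded to carbon (no H on that O) (an ester).
(A) contains a methyl-ester group (-C(=O)OCH3), which satisfies every atom and bond constraint.
(B) has a carboxylic acid group (-C(=O)OH) but the singly-bonded O carries H (OX2H1, not H0).
(C) has a carboxylic acid group (-C(=O)OH) but the singly-bonded O carries H (OX2H1, not H0).
(D) has a carboxylic acid group (-C(=O)OH) but the singly-bonded O carries H (OX2H1, not H0).
So the answer is (A).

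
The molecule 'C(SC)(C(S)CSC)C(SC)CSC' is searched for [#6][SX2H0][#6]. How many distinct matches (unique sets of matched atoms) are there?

4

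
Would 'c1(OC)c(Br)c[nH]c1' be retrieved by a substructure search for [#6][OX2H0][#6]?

Yes

The pattern [#6][OX2H0][#6] describes an aliphatic oxygen bridging two carbons with no H on the oxygen — an ether.
The molecule carries a methoxy ether (-OCH3), whose atoms satisfy every constraint of the query, so the pattern matches.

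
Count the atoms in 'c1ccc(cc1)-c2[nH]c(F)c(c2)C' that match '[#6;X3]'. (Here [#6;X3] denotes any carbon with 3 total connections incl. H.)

10

The query [#6;X3] means: any carbon (aromatic or not) with three total connections.
Check the 13 heavy atoms by environment: 1× n (aromatic, X3) → no; 10× c (aromatic, X3) → match; 1× F (X1) → no; 1× C (X4) → no.
That gives 10 matching atoms.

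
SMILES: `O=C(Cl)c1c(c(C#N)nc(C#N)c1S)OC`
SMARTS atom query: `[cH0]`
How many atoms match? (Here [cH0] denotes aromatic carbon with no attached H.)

5

The query [cH0] means: aromatic carbon with no attached hydrogen (substituted or ring-fusion).
Check the 16 heavy atoms by environment: 1× n (aromatic, H0) → no; 5× c (aromatic, H0) → match; 3× C (H0) → no; 2× N (H0) → no; 2× O (H0) → no; 1× Cl (H0) → no; 1× S (H1) → no; 1× C (H3) → no.
That gives 5 matching atoms.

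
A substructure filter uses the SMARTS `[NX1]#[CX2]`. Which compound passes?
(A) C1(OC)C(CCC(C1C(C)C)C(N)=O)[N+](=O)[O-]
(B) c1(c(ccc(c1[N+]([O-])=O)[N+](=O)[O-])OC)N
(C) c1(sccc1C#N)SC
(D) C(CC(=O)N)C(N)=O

C

[NX1]#[CX2] describes a nitrogen triple-bonded to a two-connected carbon (a nitrile).
(A) has a primary amide (-C(=O)NH2) but the nitrogen is NX3, not NX1.
(B) has a primary amino group (-NH2) but the nitrogen is NX3 (three connections), not NX1 triple-bonded.
(C) contains a nitrile (-C#N), which satisfies every atom and bond constraint.
(D) has a primary amide (-C(=O)NH2) but the nitrogen is NX3, not NX1.
So the answer is (C).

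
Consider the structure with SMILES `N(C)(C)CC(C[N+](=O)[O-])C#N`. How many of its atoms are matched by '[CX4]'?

Check the 11 heavy atoms by environment: 5× C (X4) → match; 1× N (X3) → no; 1× N (charge +1, X3) → no; 1× O (charge -1, X1) → no; 1× O (X1) → no; 1× C (X2) → no; 1× N (X1) → no.
That gives 5 matching atoms.

5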